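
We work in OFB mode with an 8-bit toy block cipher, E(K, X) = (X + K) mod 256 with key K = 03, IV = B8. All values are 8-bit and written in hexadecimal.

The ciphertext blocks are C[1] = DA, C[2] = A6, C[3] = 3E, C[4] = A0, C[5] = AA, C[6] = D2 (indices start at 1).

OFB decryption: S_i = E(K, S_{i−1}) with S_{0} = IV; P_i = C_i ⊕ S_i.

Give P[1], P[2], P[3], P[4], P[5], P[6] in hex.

P[1]: S = E(K, B8) = BB; DA ⊕ BB = 61.
P[2]: S = E(K, BB) = BE; A6 ⊕ BE = 18.
P[3]: S = E(K, BE) = C1; 3E ⊕ C1 = FF.
P[4]: S = E(K, C1) = C4; A0 ⊕ C4 = 64.
P[5]: S = E(K, C4) = C7; AA ⊕ C7 = 6D.
P[6]: S = E(K, C7) = CA; D2 ⊕ CA = 18.

P[1] = 61, P[2] = 18, P[3] = FF, P[4] = 64, P[5] = 6D, P[6] = 18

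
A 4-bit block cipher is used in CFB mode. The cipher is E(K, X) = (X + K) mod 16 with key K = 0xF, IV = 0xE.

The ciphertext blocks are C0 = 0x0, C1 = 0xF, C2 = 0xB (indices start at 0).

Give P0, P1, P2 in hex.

P0 = 0xD, P1 = 0x0, P2 = 0x5

CFB decryption: P_i = C_i ⊕ E(K, C_{i−1}), with C_{−1} = IV.
P0: E(K, 0xE) = 0xD; 0x0 ⊕ 0xD = 0xD.
P1: E(K, 0x0) = 0xF; 0xF ⊕ 0xF = 0x0.
P2: E(K, 0xF) = 0xE; 0xB ⊕ 0xE = 0x5.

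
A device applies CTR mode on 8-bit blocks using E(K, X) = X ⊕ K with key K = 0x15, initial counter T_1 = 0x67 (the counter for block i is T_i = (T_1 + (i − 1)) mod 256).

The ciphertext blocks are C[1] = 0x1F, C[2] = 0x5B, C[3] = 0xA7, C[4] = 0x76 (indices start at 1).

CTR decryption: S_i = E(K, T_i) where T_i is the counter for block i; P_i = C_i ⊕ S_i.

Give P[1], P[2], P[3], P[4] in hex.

P[1] = 0x6D, P[2] = 0x26, P[3] = 0xDB, P[4] = 0x09

P[1]: T = 0x67, S = E(K, T) = 0x72; 0x1F ⊕ 0x72 = 0x6D.
P[2]: T = 0x68, S = E(K, T) = 0x7D; 0x5B ⊕ 0x7D = 0x26.
P[3]: T = 0x69, S = E(K, T) = 0x7C; 0xA7 ⊕ 0x7C = 0xDB.
P[4]: T = 0x6A, S = E(K, T) = 0x7F; 0x76 ⊕ 0x7F = 0x09.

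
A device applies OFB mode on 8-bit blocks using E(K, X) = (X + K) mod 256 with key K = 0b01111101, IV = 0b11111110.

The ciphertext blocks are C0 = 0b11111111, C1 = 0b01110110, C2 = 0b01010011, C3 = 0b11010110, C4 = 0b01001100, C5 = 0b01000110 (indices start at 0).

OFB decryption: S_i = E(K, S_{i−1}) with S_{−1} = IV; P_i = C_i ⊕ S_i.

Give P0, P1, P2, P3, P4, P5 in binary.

P0: S = E(K, 0b11111110) = 0b01111011; 0b11111111 ⊕ 0b01111011 = 0b10000100.
P1: S = E(K, 0b01111011) = 0b11111000; 0b01110110 ⊕ 0b11111000 = 0b10001110.
P2: S = E(K, 0b11111000) = 0b01110101; 0b01010011 ⊕ 0b01110101 = 0b00100110.
P3: S = E(K, 0b01110101) = 0b11110010; 0b11010110 ⊕ 0b11110010 = 0b00100100.
P4: S = E(K, 0b11110010) = 0b01101111; 0b01001100 ⊕ 0b01101111 = 0b00100011.
P5: S = E(K, 0b01101111) = 0b11101100; 0b01000110 ⊕ 0b11101100 = 0b10101010.

P0 = 0b10000100, P1 = 0b10001110, P2 = 0b00100110, P3 = 0b00100100, P4 = 0b00100011, P5 = 0b10101010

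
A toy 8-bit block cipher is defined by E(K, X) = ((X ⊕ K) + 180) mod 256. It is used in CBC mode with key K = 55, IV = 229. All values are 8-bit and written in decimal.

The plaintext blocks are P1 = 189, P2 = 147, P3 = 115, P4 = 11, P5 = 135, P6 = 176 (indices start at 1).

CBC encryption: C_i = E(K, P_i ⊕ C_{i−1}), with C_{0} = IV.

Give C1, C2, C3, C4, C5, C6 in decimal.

C1 = 35, C2 = 59, C3 = 51, C4 = 195, C5 = 39, C6 = 84

C1: P1 ⊕ 229 = 88; E(K, 88) = 35.
C2: P2 ⊕ 35 = 176; E(K, 176) = 59.
C3: P3 ⊕ 59 = 72; E(K, 72) = 51.
C4: P4 ⊕ 51 = 56; E(K, 56) = 195.
C5: P5 ⊕ 195 = 68; E(K, 68) = 39.
C6: P6 ⊕ 39 = 151; E(K, 151) = 84.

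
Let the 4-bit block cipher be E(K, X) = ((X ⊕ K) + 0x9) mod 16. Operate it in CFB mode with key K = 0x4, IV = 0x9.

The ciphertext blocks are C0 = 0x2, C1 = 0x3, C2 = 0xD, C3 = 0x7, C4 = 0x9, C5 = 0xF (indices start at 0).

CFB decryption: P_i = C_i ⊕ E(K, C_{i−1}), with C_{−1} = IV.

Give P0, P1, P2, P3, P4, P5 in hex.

P0: E(K, 0x9) = 0x6; 0x2 ⊕ 0x6 = 0x4.
P1: E(K, 0x2) = 0xF; 0x3 ⊕ 0xF = 0xC.
P2: E(K, 0x3) = 0x0; 0xD ⊕ 0x0 = 0xD.
P3: E(K, 0xD) = 0x2; 0x7 ⊕ 0x2 = 0x5.
P4: E(K, 0x7) = 0xC; 0x9 ⊕ 0xC = 0x5.
P5: E(K, 0x9) = 0x6; 0xF ⊕ 0x6 = 0x9.

P0 = 0x4, P1 = 0xC, P2 = 0xD, P3 = 0x5, P4 = 0x5, P5 = 0x9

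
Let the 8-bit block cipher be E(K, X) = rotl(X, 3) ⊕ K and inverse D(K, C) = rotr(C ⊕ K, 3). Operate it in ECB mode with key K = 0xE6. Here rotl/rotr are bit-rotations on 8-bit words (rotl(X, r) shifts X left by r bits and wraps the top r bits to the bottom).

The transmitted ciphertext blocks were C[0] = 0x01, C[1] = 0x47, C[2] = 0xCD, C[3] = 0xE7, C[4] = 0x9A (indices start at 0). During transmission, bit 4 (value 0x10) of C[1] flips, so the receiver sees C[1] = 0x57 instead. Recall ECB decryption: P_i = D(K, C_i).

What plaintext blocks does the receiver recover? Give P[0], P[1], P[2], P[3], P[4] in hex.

P[0] = 0xFC, P[1] = 0x36, P[2] = 0x65, P[3] = 0x20, P[4] = 0x8F

Only C[1] changed, to 0x57. In ECB, a change in C_i affects only P_i. Decrypting the received ciphertext:
P[0]: D(K, 0x01) = 0xFC.
P[1]: D(K, 0x57) = 0x36.
P[2]: D(K, 0xCD) = 0x65.
P[3]: D(K, 0xE7) = 0x20.
P[4]: D(K, 0x9A) = 0x8F.
Blocks that differ from the original plaintext: P[1].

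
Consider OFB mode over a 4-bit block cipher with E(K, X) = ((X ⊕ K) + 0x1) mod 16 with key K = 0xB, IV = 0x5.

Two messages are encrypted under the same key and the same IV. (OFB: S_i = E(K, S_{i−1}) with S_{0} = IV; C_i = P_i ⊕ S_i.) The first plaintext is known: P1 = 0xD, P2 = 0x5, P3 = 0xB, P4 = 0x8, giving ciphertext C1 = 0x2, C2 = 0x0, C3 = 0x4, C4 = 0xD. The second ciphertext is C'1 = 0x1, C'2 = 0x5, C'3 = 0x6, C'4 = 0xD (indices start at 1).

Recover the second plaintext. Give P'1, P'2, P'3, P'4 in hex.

In OFB with a reused IV, both messages share the same keystream S_i, so C_i ⊕ C'_i = P_i ⊕ P'_i and thus P'_i = P_i ⊕ C_i ⊕ C'_i.
P'1: 0xD ⊕ 0x2 ⊕ 0x1 = 0xE.
P'2: 0x5 ⊕ 0x0 ⊕ 0x5 = 0x0.
P'3: 0xB ⊕ 0x4 ⊕ 0x6 = 0x9.
P'4: 0x8 ⊕ 0xD ⊕ 0xD = 0x8.

P'1 = 0xE, P'2 = 0x0, P'3 = 0x9, P'4 = 0x8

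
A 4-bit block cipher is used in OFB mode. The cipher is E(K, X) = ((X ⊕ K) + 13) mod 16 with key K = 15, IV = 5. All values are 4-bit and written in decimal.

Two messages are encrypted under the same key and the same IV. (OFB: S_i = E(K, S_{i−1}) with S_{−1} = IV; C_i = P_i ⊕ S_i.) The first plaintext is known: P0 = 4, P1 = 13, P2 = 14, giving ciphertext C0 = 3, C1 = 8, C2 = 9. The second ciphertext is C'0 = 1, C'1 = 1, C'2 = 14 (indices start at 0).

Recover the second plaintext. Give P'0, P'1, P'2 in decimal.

In OFB with a reused IV, both messages share the same keystream S_i, so C_i ⊕ C'_i = P_i ⊕ P'_i and thus P'_i = P_i ⊕ C_i ⊕ C'_i.
P'0: 4 ⊕ 3 ⊕ 1 = 6.
P'1: 13 ⊕ 8 ⊕ 1 = 4.
P'2: 14 ⊕ 9 ⊕ 14 = 9.

P'0 = 6, P'1 = 4, P'2 = 9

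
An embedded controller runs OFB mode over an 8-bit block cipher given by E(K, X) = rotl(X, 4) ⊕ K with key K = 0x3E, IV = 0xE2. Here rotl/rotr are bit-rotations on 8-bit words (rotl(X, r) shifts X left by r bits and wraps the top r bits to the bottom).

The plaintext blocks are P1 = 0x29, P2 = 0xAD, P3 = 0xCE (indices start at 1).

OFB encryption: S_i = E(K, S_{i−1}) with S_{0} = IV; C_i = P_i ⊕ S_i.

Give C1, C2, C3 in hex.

C1 = 0x39, C2 = 0x92, C3 = 0x03

C1: S = E(K, 0xE2) = 0x10; 0x29 ⊕ 0x10 = 0x39.
C2: S = E(K, 0x10) = 0x3F; 0xAD ⊕ 0x3F = 0x92.
C3: S = E(K, 0x3F) = 0xCD; 0xCE ⊕ 0xCD = 0x03.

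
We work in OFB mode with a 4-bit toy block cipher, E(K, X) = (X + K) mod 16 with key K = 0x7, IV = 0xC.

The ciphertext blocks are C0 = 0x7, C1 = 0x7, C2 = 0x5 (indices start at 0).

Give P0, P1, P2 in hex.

OFB decryption: S_i = E(K, S_{i−1}) with S_{−1} = IV; P_i = C_i ⊕ S_i.
P0: S = E(K, 0xC) = 0x3; 0x7 ⊕ 0x3 = 0x4.
P1: S = E(K, 0x3) = 0xA; 0x7 ⊕ 0xA = 0xD.
P2: S = E(K, 0xA) = 0x1; 0x5 ⊕ 0x1 = 0x4.

P0 = 0x4, P1 = 0xD, P2 = 0x4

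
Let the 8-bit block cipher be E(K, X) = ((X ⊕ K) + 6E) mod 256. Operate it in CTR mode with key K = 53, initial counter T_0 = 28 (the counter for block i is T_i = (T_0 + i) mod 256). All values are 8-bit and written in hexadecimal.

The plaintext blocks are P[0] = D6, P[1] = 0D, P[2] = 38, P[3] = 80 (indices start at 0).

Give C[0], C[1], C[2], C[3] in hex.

CTR encryption: S_i = E(K, T_i) where T_i is the counter for block i; C_i = P_i ⊕ S_i.
C[0]: T = 28, S = E(K, T) = E9; D6 ⊕ E9 = 3F.
C[1]: T = 29, S = E(K, T) = E8; 0D ⊕ E8 = E5.
C[2]: T = 2A, S = E(K, T) = E7; 38 ⊕ E7 = DF.
C[3]: T = 2B, S = E(K, T) = E6; 80 ⊕ E6 = 66.

C[0] = 3F, C[1] = E5, C[2] = DF, C[3] = 66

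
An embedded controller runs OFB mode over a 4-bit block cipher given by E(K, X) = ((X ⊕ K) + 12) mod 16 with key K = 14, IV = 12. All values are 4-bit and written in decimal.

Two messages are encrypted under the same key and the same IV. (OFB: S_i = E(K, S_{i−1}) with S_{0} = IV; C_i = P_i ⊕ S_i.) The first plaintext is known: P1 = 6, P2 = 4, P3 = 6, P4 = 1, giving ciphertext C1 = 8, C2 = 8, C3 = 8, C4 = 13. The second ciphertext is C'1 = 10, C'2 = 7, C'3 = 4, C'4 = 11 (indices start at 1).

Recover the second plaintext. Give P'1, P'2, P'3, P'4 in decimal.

P'1 = 4, P'2 = 11, P'3 = 10, P'4 = 7

In OFB with a reused IV, both messages share the same keystream S_i, so C_i ⊕ C'_i = P_i ⊕ P'_i and thus P'_i = P_i ⊕ C_i ⊕ C'_i.
P'1: 6 ⊕ 8 ⊕ 10 = 4.
P'2: 4 ⊕ 8 ⊕ 7 = 11.
P'3: 6 ⊕ 8 ⊕ 4 = 10.
P'4: 1 ⊕ 13 ⊕ 11 = 7.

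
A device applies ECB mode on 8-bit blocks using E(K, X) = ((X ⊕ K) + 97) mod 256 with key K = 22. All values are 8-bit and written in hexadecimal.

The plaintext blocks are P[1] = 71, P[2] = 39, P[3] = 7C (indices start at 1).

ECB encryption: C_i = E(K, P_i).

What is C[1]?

C[1]: E(K, 71) = EA.

C[1] = EA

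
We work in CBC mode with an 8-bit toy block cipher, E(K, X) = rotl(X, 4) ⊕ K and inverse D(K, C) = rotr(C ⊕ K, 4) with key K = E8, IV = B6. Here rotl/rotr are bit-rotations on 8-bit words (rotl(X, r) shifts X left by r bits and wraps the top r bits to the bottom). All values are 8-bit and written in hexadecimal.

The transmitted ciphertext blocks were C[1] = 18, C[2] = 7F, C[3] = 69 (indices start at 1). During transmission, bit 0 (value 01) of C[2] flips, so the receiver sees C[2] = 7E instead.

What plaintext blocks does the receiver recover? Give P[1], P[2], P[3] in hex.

CBC decryption: P_i = D(K, C_i) ⊕ C_{i−1}, with C_{0} = IV.
Only C[2] changed, to 7E. In CBC, a change in C_i garbles P_i and flips the same bit in P_{i+1}. Decrypting the received ciphertext:
P[1]: D(K, 18) = 0F; 0F ⊕ B6 = B9.
P[2]: D(K, 7E) = 69; 69 ⊕ 18 = 71.
P[3]: D(K, 69) = 18; 18 ⊕ 7E = 66.
Blocks that differ from the original plaintext: P[2], P[3].

P[1] = B9, P[2] = 71, P[3] = 66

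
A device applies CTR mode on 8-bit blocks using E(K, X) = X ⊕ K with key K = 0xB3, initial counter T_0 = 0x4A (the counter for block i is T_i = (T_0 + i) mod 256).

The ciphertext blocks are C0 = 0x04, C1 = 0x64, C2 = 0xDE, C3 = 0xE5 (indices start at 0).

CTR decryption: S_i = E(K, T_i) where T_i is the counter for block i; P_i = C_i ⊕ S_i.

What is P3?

P3 = 0x1B

P3: T = 0x4D, S = E(K, T) = 0xFE; 0xE5 ⊕ 0xFE = 0x1B.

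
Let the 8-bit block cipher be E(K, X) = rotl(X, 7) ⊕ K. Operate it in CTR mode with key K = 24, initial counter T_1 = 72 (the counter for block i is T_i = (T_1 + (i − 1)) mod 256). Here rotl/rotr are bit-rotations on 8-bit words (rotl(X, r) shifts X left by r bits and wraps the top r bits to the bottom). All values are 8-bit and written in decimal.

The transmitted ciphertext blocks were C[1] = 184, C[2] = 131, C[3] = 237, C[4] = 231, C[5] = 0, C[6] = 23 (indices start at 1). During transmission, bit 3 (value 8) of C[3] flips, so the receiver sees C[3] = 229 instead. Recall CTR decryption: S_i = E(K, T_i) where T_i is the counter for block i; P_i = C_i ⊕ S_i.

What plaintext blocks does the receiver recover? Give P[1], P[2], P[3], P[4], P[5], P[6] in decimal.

P[1] = 132, P[2] = 63, P[3] = 216, P[4] = 90, P[5] = 62, P[6] = 169

Only C[3] changed, to 229. In CTR, a change in C_i flips the same bit in P_i only; the keystream is unaffected. Decrypting the received ciphertext:
P[1]: T = 72, S = E(K, T) = 60; 184 ⊕ 60 = 132.
P[2]: T = 73, S = E(K, T) = 188; 131 ⊕ 188 = 63.
P[3]: T = 74, S = E(K, T) = 61; 229 ⊕ 61 = 216.
P[4]: T = 75, S = E(K, T) = 189; 231 ⊕ 189 = 90.
P[5]: T = 76, S = E(K, T) = 62; 0 ⊕ 62 = 62.
P[6]: T = 77, S = E(K, T) = 190; 23 ⊕ 190 = 169.
Blocks that differ from the original plaintext: P[3].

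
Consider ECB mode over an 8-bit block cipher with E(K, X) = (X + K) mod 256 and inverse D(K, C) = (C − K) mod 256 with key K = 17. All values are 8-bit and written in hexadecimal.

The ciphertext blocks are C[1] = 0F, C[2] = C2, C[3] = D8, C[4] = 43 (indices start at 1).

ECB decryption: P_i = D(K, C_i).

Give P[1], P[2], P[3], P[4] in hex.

P[1]: D(K, 0F) = F8.
P[2]: D(K, C2) = AB.
P[3]: D(K, D8) = C1.
P[4]: D(K, 43) = 2C.

P[1] = F8, P[2] = AB, P[3] = C1, P[4] = 2C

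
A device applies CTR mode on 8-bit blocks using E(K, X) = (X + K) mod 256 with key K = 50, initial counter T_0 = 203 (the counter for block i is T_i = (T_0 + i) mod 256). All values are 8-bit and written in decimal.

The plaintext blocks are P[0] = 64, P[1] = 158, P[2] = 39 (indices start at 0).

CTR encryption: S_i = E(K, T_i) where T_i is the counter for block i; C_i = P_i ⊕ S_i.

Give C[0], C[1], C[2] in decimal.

C[0] = 189, C[1] = 96, C[2] = 216

C[0]: T = 203, S = E(K, T) = 253; 64 ⊕ 253 = 189.
C[1]: T = 204, S = E(K, T) = 254; 158 ⊕ 254 = 96.
C[2]: T = 205, S = E(K, T) = 255; 39 ⊕ 255 = 216.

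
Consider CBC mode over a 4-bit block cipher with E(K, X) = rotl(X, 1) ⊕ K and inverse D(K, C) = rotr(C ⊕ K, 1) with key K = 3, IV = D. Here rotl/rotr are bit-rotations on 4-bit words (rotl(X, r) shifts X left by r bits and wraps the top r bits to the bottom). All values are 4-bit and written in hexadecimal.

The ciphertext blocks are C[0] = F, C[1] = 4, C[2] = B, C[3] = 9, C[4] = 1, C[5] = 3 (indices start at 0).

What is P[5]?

P[5] = 1

CBC decryption: P_i = D(K, C_i) ⊕ C_{i−1}, with C_{−1} = IV.
P[5]: D(K, 3) = 0; 0 ⊕ 1 = 1.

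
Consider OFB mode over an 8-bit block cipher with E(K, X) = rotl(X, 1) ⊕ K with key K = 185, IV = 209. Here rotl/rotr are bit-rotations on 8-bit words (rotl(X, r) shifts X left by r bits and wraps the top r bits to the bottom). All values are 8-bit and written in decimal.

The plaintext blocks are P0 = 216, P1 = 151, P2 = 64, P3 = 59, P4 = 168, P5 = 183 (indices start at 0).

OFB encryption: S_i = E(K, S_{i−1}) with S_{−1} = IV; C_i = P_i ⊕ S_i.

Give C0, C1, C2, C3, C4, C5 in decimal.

C0 = 194, C1 = 26, C2 = 226, C3 = 199, C4 = 232, C5 = 142

C0: S = E(K, 209) = 26; 216 ⊕ 26 = 194.
C1: S = E(K, 26) = 141; 151 ⊕ 141 = 26.
C2: S = E(K, 141) = 162; 64 ⊕ 162 = 226.
C3: S = E(K, 162) = 252; 59 ⊕ 252 = 199.
C4: S = E(K, 252) = 64; 168 ⊕ 64 = 232.
C5: S = E(K, 64) = 57; 183 ⊕ 57 = 142.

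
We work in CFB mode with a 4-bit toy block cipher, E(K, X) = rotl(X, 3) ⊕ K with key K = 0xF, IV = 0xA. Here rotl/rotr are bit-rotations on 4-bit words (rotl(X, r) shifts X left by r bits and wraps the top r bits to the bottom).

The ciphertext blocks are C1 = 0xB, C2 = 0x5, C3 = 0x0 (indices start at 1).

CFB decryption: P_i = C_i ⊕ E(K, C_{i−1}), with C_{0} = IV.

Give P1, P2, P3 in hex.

P1: E(K, 0xA) = 0xA; 0xB ⊕ 0xA = 0x1.
P2: E(K, 0xB) = 0x2; 0x5 ⊕ 0x2 = 0x7.
P3: E(K, 0x5) = 0x5; 0x0 ⊕ 0x5 = 0x5.

P1 = 0x1, P2 = 0x7, P3 = 0x5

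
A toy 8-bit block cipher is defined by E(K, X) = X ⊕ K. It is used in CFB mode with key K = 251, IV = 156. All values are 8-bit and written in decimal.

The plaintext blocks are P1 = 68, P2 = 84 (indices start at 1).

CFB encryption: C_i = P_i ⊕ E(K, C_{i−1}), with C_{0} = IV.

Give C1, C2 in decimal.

C1: E(K, 156) = 103; 68 ⊕ 103 = 35.
C2: E(K, 35) = 216; 84 ⊕ 216 = 140.

C1 = 35, C2 = 140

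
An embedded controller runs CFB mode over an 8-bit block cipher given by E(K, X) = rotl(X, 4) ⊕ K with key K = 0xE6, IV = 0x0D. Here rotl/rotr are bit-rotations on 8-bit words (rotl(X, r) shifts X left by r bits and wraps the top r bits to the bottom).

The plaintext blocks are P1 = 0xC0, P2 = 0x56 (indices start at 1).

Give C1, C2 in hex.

CFB encryption: C_i = P_i ⊕ E(K, C_{i−1}), with C_{0} = IV.
C1: E(K, 0x0D) = 0x36; 0xC0 ⊕ 0x36 = 0xF6.
C2: E(K, 0xF6) = 0x89; 0x56 ⊕ 0x89 = 0xDF.

C1 = 0xF6, C2 = 0xDF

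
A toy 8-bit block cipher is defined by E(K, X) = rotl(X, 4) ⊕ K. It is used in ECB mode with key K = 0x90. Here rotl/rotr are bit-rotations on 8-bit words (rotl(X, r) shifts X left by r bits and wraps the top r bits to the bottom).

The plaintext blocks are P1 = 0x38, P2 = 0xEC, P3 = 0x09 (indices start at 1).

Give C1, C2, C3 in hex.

C1 = 0x13, C2 = 0x5E, C3 = 0x00

ECB encryption: C_i = E(K, P_i).
C1: E(K, 0x38) = 0x13.
C2: E(K, 0xEC) = 0x5E.
C3: E(K, 0x09) = 0x00.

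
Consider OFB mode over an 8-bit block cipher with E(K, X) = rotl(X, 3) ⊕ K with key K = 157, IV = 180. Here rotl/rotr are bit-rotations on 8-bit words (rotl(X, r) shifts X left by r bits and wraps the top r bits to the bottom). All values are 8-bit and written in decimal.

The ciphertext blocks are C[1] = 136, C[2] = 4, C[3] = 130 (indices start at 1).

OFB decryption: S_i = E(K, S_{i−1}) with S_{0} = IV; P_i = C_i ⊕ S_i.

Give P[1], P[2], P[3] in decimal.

P[1]: S = E(K, 180) = 56; 136 ⊕ 56 = 176.
P[2]: S = E(K, 56) = 92; 4 ⊕ 92 = 88.
P[3]: S = E(K, 92) = 127; 130 ⊕ 127 = 253.

P[1] = 176, P[2] = 88, P[3] = 253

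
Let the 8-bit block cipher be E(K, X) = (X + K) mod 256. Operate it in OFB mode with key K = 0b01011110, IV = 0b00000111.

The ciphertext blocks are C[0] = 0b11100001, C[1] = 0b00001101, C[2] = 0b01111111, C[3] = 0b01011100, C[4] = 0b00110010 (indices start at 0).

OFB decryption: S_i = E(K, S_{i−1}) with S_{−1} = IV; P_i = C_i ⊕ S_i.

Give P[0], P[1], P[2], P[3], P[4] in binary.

P[0]: S = E(K, 0b00000111) = 0b01100101; 0b11100001 ⊕ 0b01100101 = 0b10000100.
P[1]: S = E(K, 0b01100101) = 0b11000011; 0b00001101 ⊕ 0b11000011 = 0b11001110.
P[2]: S = E(K, 0b11000011) = 0b00100001; 0b01111111 ⊕ 0b00100001 = 0b01011110.
P[3]: S = E(K, 0b00100001) = 0b01111111; 0b01011100 ⊕ 0b01111111 = 0b00100011.
P[4]: S = E(K, 0b01111111) = 0b11011101; 0b00110010 ⊕ 0b11011101 = 0b11101111.

P[0] = 0b10000100, P[1] = 0b11001110, P[2] = 0b01011110, P[3] = 0b00100011, P[4] = 0b11101111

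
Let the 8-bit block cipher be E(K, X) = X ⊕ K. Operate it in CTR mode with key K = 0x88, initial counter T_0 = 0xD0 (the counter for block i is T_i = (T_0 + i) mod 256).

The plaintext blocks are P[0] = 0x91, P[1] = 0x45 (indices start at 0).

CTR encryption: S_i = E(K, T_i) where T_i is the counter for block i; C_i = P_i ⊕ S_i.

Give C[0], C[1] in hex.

C[0]: T = 0xD0, S = E(K, T) = 0x58; 0x91 ⊕ 0x58 = 0xC9.
C[1]: T = 0xD1, S = E(K, T) = 0x59; 0x45 ⊕ 0x59 = 0x1C.

C[0] = 0xC9, C[1] = 0x1C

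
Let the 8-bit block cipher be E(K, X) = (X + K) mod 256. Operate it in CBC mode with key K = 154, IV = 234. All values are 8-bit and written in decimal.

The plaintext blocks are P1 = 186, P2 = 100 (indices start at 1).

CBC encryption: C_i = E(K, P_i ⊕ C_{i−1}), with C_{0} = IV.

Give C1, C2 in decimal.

C1: P1 ⊕ 234 = 80; E(K, 80) = 234.
C2: P2 ⊕ 234 = 142; E(K, 142) = 40.

C1 = 234, C2 = 40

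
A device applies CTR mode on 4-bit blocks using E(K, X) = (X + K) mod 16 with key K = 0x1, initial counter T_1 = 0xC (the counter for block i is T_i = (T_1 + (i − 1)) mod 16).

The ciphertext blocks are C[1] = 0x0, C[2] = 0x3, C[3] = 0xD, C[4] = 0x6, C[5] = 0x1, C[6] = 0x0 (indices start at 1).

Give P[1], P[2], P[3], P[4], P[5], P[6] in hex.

CTR decryption: S_i = E(K, T_i) where T_i is the counter for block i; P_i = C_i ⊕ S_i.
P[1]: T = 0xC, S = E(K, T) = 0xD; 0x0 ⊕ 0xD = 0xD.
P[2]: T = 0xD, S = E(K, T) = 0xE; 0x3 ⊕ 0xE = 0xD.
P[3]: T = 0xE, S = E(K, T) = 0xF; 0xD ⊕ 0xF = 0x2.
P[4]: T = 0xF, S = E(K, T) = 0x0; 0x6 ⊕ 0x0 = 0x6.
P[5]: T = 0x0, S = E(K, T) = 0x1; 0x1 ⊕ 0x1 = 0x0.
P[6]: T = 0x1, S = E(K, T) = 0x2; 0x0 ⊕ 0x2 = 0x2.

P[1] = 0xD, P[2] = 0xD, P[3] = 0x2, P[4] = 0x6, P[5] = 0x0, P[6] = 0x2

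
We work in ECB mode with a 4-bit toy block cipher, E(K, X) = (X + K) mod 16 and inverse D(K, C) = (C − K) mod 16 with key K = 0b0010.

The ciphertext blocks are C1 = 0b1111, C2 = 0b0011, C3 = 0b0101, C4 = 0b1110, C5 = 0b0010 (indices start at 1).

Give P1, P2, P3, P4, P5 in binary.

P1 = 0b1101, P2 = 0b0001, P3 = 0b0011, P4 = 0b1100, P5 = 0b0000

ECB decryption: P_i = D(K, C_i).
P1: D(K, 0b1111) = 0b1101.
P2: D(K, 0b0011) = 0b0001.
P3: D(K, 0b0101) = 0b0011.
P4: D(K, 0b1110) = 0b1100.
P5: D(K, 0b0010) = 0b0000.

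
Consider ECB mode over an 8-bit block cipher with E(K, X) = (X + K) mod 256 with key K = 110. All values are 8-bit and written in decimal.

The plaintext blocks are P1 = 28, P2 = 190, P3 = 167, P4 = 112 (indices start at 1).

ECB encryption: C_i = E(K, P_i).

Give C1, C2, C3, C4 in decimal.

C1: E(K, 28) = 138.
C2: E(K, 190) = 44.
C3: E(K, 167) = 21.
C4: E(K, 112) = 222.

C1 = 138, C2 = 44, C3 = 21, C4 = 222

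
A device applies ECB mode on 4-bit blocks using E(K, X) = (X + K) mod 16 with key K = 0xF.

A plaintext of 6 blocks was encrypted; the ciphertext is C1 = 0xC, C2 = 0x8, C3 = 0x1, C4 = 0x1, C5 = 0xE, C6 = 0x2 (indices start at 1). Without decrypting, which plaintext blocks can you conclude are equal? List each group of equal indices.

ECB encrypts each block independently with the same key, so equal ciphertext blocks imply equal plaintext blocks.
C3 = C4 = 0x1, so P3 = P4.

P3 = P4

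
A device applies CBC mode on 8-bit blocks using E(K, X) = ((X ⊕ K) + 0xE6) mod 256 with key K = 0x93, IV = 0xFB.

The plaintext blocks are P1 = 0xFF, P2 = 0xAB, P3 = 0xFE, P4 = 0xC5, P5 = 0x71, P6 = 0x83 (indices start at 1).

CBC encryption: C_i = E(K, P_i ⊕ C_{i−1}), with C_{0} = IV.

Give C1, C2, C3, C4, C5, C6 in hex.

C1: P1 ⊕ 0xFB = 0x04; E(K, 0x04) = 0x7D.
C2: P2 ⊕ 0x7D = 0xD6; E(K, 0xD6) = 0x2B.
C3: P3 ⊕ 0x2B = 0xD5; E(K, 0xD5) = 0x2C.
C4: P4 ⊕ 0x2C = 0xE9; E(K, 0xE9) = 0x60.
C5: P5 ⊕ 0x60 = 0x11; E(K, 0x11) = 0x68.
C6: P6 ⊕ 0x68 = 0xEB; E(K, 0xEB) = 0x5E.

C1 = 0x7D, C2 = 0x2B, C3 = 0x2C, C4 = 0x60, C5 = 0x68, C6 = 0x5E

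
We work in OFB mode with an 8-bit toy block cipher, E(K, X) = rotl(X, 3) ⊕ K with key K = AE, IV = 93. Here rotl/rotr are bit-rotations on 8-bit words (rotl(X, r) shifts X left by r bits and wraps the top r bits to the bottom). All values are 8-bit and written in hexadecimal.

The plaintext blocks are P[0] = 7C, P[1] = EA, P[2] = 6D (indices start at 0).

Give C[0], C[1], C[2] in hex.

OFB encryption: S_i = E(K, S_{i−1}) with S_{−1} = IV; C_i = P_i ⊕ S_i.
C[0]: S = E(K, 93) = 32; 7C ⊕ 32 = 4E.
C[1]: S = E(K, 32) = 3F; EA ⊕ 3F = D5.
C[2]: S = E(K, 3F) = 57; 6D ⊕ 57 = 3A.

C[0] = 4E, C[1] = D5, C[2] = 3A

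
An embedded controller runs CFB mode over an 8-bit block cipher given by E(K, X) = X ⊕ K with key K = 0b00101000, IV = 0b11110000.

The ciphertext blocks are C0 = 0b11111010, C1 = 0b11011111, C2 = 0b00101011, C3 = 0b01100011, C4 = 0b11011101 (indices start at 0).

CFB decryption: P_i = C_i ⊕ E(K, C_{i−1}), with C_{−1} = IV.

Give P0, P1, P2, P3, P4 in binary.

P0: E(K, 0b11110000) = 0b11011000; 0b11111010 ⊕ 0b11011000 = 0b00100010.
P1: E(K, 0b11111010) = 0b11010010; 0b11011111 ⊕ 0b11010010 = 0b00001101.
P2: E(K, 0b11011111) = 0b11110111; 0b00101011 ⊕ 0b11110111 = 0b11011100.
P3: E(K, 0b00101011) = 0b00000011; 0b01100011 ⊕ 0b00000011 = 0b01100000.
P4: E(K, 0b01100011) = 0b01001011; 0b11011101 ⊕ 0b01001011 = 0b10010110.

P0 = 0b00100010, P1 = 0b00001101, P2 = 0b11011100, P3 = 0b01100000, P4 = 0b10010110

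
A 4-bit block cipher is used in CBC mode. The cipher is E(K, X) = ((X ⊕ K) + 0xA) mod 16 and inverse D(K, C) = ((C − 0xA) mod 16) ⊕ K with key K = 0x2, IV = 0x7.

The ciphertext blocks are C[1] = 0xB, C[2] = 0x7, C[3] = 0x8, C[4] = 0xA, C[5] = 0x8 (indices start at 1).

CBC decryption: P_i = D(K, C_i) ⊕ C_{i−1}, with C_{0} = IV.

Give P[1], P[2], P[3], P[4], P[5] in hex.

P[1] = 0x4, P[2] = 0x4, P[3] = 0xB, P[4] = 0xA, P[5] = 0x6

P[1]: D(K, 0xB) = 0x3; 0x3 ⊕ 0x7 = 0x4.
P[2]: D(K, 0x7) = 0xF; 0xF ⊕ 0xB = 0x4.
P[3]: D(K, 0x8) = 0xC; 0xC ⊕ 0x7 = 0xB.
P[4]: D(K, 0xA) = 0x2; 0x2 ⊕ 0x8 = 0xA.
P[5]: D(K, 0x8) = 0xC; 0xC ⊕ 0xA = 0x6.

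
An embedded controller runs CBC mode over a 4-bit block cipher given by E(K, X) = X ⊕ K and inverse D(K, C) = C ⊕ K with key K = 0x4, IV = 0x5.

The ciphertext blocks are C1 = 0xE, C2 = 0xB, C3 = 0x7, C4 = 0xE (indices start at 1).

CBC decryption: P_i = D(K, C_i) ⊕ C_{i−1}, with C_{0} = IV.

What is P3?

P3 = 0x8

P3: D(K, 0x7) = 0x3; 0x3 ⊕ 0xB = 0x8.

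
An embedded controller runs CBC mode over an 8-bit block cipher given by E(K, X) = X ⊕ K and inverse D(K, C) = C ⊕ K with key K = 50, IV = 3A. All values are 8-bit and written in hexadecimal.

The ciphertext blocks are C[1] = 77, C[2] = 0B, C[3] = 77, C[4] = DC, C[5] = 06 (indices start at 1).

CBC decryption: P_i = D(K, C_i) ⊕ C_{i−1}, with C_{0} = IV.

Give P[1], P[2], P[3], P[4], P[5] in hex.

P[1] = 1D, P[2] = 2C, P[3] = 2C, P[4] = FB, P[5] = 8A

P[1]: D(K, 77) = 27; 27 ⊕ 3A = 1D.
P[2]: D(K, 0B) = 5B; 5B ⊕ 77 = 2C.
P[3]: D(K, 77) = 27; 27 ⊕ 0B = 2C.
P[4]: D(K, DC) = 8C; 8C ⊕ 77 = FB.
P[5]: D(K, 06) = 56; 56 ⊕ DC = 8A.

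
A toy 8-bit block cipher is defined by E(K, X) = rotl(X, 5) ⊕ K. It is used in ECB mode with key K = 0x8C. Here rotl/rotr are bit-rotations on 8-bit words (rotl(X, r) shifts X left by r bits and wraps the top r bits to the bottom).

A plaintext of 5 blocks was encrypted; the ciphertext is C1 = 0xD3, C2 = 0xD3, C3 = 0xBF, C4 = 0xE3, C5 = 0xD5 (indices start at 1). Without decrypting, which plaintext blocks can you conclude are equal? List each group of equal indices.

ECB encrypts each block independently with the same key, so equal ciphertext blocks imply equal plaintext blocks.
C1 = C2 = 0xD3, so P1 = P2.

P1 = P2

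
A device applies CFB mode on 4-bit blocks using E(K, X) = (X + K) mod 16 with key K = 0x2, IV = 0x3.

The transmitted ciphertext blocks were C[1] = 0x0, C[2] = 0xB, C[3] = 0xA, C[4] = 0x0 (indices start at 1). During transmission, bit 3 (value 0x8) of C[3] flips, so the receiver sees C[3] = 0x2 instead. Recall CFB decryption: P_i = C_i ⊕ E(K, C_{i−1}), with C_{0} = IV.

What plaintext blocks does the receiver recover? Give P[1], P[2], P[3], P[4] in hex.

Only C[3] changed, to 0x2. In CFB, a change in C_i flips the same bit in P_i and garbles P_{i+1}. Decrypting the received ciphertext:
P[1]: E(K, 0x3) = 0x5; 0x0 ⊕ 0x5 = 0x5.
P[2]: E(K, 0x0) = 0x2; 0xB ⊕ 0x2 = 0x9.
P[3]: E(K, 0xB) = 0xD; 0x2 ⊕ 0xD = 0xF.
P[4]: E(K, 0x2) = 0x4; 0x0 ⊕ 0x4 = 0x4.
Blocks that differ from the original plaintext: P[3], P[4].

P[1] = 0x5, P[2] = 0x9, P[3] = 0xF, P[4] = 0x4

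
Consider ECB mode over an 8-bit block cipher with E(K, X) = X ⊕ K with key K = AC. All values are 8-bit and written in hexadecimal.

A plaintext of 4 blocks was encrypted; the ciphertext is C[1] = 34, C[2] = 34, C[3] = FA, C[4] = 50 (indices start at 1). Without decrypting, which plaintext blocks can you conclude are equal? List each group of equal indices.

P[1] = P[2]

ECB encrypts each block independently with the same key, so equal ciphertext blocks imply equal plaintext blocks.
C[1] = C[2] = 34, so P[1] = P[2].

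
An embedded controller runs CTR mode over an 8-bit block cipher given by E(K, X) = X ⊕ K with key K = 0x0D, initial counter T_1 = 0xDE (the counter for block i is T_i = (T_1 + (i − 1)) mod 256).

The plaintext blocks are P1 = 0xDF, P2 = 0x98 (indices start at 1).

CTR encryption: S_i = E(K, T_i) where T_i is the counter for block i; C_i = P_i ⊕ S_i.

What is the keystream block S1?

C1: T = 0xDE, S = E(K, T) = 0xD3; 0xDF ⊕ 0xD3 = 0x0C.
So S1 = 0xD3.

0xD3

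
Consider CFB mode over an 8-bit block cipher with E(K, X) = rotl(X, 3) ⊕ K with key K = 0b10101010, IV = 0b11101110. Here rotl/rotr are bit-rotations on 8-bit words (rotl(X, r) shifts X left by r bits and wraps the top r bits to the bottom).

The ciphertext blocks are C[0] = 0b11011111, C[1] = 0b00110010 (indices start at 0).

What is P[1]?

P[1] = 0b01100110

CFB decryption: P_i = C_i ⊕ E(K, C_{i−1}), with C_{−1} = IV.
P[1]: E(K, 0b11011111) = 0b01010100; 0b00110010 ⊕ 0b01010100 = 0b01100110.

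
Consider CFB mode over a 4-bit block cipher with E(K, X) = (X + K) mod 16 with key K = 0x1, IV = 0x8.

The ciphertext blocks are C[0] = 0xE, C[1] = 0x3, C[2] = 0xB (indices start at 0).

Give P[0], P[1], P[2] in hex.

CFB decryption: P_i = C_i ⊕ E(K, C_{i−1}), with C_{−1} = IV.
P[0]: E(K, 0x8) = 0x9; 0xE ⊕ 0x9 = 0x7.
P[1]: E(K, 0xE) = 0xF; 0x3 ⊕ 0xF = 0xC.
P[2]: E(K, 0x3) = 0x4; 0xB ⊕ 0x4 = 0xF.

P[0] = 0x7, P[1] = 0xC, P[2] = 0xF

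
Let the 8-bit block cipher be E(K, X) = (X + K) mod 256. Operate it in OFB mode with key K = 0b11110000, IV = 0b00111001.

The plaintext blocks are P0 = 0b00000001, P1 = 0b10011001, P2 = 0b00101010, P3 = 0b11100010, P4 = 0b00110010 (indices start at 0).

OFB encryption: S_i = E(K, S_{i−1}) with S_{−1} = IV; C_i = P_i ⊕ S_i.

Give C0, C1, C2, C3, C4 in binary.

C0: S = E(K, 0b00111001) = 0b00101001; 0b00000001 ⊕ 0b00101001 = 0b00101000.
C1: S = E(K, 0b00101001) = 0b00011001; 0b10011001 ⊕ 0b00011001 = 0b10000000.
C2: S = E(K, 0b00011001) = 0b00001001; 0b00101010 ⊕ 0b00001001 = 0b00100011.
C3: S = E(K, 0b00001001) = 0b11111001; 0b11100010 ⊕ 0b11111001 = 0b00011011.
C4: S = E(K, 0b11111001) = 0b11101001; 0b00110010 ⊕ 0b11101001 = 0b11011011.

C0 = 0b00101000, C1 = 0b10000000, C2 = 0b00100011, C3 = 0b00011011, C4 = 0b11011011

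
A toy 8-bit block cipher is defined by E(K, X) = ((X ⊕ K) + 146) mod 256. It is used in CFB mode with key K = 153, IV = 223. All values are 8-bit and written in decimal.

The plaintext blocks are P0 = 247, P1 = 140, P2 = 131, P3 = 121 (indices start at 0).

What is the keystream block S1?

72

CFB encryption: C_i = P_i ⊕ E(K, C_{i−1}), with C_{−1} = IV.
C0: E(K, 223) = 216; 247 ⊕ 216 = 47.
C1: E(K, 47) = 72; 140 ⊕ 72 = 196.
So S1 = 72.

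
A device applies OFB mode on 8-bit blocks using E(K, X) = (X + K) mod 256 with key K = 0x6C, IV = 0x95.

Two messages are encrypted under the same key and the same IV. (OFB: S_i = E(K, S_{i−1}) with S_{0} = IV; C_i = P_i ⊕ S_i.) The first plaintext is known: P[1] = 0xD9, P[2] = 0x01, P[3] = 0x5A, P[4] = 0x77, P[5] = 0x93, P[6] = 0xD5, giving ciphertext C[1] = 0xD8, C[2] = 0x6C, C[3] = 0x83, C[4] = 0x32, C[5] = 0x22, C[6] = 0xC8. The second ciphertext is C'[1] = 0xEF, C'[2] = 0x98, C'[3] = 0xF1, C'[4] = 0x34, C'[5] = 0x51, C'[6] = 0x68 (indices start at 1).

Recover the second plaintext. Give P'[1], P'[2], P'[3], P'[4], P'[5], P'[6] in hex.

In OFB with a reused IV, both messages share the same keystream S_i, so C_i ⊕ C'_i = P_i ⊕ P'_i and thus P'_i = P_i ⊕ C_i ⊕ C'_i.
P'[1]: 0xD9 ⊕ 0xD8 ⊕ 0xEF = 0xEE.
P'[2]: 0x01 ⊕ 0x6C ⊕ 0x98 = 0xF5.
P'[3]: 0x5A ⊕ 0x83 ⊕ 0xF1 = 0x28.
P'[4]: 0x77 ⊕ 0x32 ⊕ 0x34 = 0x71.
P'[5]: 0x93 ⊕ 0x22 ⊕ 0x51 = 0xE0.
P'[6]: 0xD5 ⊕ 0xC8 ⊕ 0x68 = 0x75.

P'[1] = 0xEE, P'[2] = 0xF5, P'[3] = 0x28, P'[4] = 0x71, P'[5] = 0xE0, P'[6] = 0x75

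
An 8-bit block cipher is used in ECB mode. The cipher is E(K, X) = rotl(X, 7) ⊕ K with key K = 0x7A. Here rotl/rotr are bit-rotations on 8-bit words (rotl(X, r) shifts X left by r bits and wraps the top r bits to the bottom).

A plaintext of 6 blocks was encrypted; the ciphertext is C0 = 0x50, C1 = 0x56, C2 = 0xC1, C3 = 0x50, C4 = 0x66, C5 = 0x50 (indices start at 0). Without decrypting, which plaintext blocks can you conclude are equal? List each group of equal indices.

P0 = P3 = P5

ECB encrypts each block independently with the same key, so equal ciphertext blocks imply equal plaintext blocks.
C0 = C3 = C5 = 0x50, so P0 = P3 = P5.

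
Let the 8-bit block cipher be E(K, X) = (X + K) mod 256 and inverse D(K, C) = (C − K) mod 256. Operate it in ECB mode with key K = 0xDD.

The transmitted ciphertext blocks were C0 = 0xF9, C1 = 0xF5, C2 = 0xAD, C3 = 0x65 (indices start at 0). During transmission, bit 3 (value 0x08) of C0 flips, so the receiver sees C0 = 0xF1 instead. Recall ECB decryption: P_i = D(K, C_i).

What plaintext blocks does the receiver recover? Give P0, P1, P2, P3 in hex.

Only C0 changed, to 0xF1. In ECB, a change in C_i affects only P_i. Decrypting the received ciphertext:
P0: D(K, 0xF1) = 0x14.
P1: D(K, 0xF5) = 0x18.
P2: D(K, 0xAD) = 0xD0.
P3: D(K, 0x65) = 0x88.
Blocks that differ from the original plaintext: P0.

P0 = 0x14, P1 = 0x18, P2 = 0xD0, P3 = 0x88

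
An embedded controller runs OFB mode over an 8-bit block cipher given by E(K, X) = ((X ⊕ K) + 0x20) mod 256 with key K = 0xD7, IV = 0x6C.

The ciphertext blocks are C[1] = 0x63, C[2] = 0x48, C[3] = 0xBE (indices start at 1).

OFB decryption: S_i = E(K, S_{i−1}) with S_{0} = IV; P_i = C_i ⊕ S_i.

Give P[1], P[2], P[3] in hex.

P[1] = 0xB8, P[2] = 0x64, P[3] = 0xA5

P[1]: S = E(K, 0x6C) = 0xDB; 0x63 ⊕ 0xDB = 0xB8.
P[2]: S = E(K, 0xDB) = 0x2C; 0x48 ⊕ 0x2C = 0x64.
P[3]: S = E(K, 0x2C) = 0x1B; 0xBE ⊕ 0x1B = 0xA5.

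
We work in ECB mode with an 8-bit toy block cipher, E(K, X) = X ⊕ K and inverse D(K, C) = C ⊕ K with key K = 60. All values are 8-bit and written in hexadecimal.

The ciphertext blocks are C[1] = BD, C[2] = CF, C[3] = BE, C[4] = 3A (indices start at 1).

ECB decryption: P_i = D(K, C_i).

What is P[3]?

P[3] = DE

P[3]: D(K, BE) = DE.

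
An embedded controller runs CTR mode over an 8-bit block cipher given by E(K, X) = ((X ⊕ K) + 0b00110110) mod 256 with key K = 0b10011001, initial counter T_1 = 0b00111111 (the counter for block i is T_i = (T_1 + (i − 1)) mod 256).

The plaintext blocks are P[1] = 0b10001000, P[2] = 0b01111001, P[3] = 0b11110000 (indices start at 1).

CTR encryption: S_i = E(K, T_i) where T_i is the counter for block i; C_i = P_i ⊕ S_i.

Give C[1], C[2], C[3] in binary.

C[1] = 0b01010100, C[2] = 0b01110110, C[3] = 0b11111110

C[1]: T = 0b00111111, S = E(K, T) = 0b11011100; 0b10001000 ⊕ 0b11011100 = 0b01010100.
C[2]: T = 0b01000000, S = E(K, T) = 0b00001111; 0b01111001 ⊕ 0b00001111 = 0b01110110.
C[3]: T = 0b01000001, S = E(K, T) = 0b00001110; 0b11110000 ⊕ 0b00001110 = 0b11111110.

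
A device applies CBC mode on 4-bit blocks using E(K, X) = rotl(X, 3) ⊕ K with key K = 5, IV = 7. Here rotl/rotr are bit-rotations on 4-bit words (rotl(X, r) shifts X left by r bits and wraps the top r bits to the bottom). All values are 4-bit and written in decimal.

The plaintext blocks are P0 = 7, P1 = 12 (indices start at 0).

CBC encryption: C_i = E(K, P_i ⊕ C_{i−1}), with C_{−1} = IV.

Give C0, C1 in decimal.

C0 = 5, C1 = 9

C0: P0 ⊕ 7 = 0; E(K, 0) = 5.
C1: P1 ⊕ 5 = 9; E(K, 9) = 9.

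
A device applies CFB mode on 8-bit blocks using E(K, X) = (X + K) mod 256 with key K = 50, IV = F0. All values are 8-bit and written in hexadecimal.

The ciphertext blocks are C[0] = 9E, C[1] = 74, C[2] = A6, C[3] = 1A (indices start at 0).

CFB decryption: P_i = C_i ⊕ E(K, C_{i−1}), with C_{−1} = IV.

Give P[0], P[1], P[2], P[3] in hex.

P[0]: E(K, F0) = 40; 9E ⊕ 40 = DE.
P[1]: E(K, 9E) = EE; 74 ⊕ EE = 9A.
P[2]: E(K, 74) = C4; A6 ⊕ C4 = 62.
P[3]: E(K, A6) = F6; 1A ⊕ F6 = EC.

P[0] = DE, P[1] = 9A, P[2] = 62, P[3] = EC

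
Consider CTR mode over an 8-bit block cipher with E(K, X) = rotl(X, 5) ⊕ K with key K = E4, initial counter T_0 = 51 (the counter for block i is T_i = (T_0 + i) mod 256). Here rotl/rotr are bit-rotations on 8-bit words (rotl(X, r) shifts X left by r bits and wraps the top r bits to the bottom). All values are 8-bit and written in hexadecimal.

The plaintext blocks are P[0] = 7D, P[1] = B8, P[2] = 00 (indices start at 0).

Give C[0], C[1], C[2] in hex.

C[0] = B3, C[1] = 16, C[2] = 8E

CTR encryption: S_i = E(K, T_i) where T_i is the counter for block i; C_i = P_i ⊕ S_i.
C[0]: T = 51, S = E(K, T) = CE; 7D ⊕ CE = B3.
C[1]: T = 52, S = E(K, T) = AE; B8 ⊕ AE = 16.
C[2]: T = 53, S = E(K, T) = 8E; 00 ⊕ 8E = 8E.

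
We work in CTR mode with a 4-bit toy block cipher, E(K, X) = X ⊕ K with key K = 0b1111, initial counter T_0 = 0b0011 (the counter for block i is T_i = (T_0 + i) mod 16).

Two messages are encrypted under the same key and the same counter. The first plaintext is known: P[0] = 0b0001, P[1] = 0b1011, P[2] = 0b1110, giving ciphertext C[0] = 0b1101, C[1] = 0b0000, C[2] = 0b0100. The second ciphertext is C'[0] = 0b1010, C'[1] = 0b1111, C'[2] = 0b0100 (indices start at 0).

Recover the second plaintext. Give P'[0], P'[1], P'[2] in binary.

In CTR with a reused counter, both messages share the same keystream S_i, so C_i ⊕ C'_i = P_i ⊕ P'_i and thus P'_i = P_i ⊕ C_i ⊕ C'_i.
P'[0]: 0b0001 ⊕ 0b1101 ⊕ 0b1010 = 0b0110.
P'[1]: 0b1011 ⊕ 0b0000 ⊕ 0b1111 = 0b0100.
P'[2]: 0b1110 ⊕ 0b0100 ⊕ 0b0100 = 0b1110.

P'[0] = 0b0110, P'[1] = 0b0100, P'[2] = 0b1110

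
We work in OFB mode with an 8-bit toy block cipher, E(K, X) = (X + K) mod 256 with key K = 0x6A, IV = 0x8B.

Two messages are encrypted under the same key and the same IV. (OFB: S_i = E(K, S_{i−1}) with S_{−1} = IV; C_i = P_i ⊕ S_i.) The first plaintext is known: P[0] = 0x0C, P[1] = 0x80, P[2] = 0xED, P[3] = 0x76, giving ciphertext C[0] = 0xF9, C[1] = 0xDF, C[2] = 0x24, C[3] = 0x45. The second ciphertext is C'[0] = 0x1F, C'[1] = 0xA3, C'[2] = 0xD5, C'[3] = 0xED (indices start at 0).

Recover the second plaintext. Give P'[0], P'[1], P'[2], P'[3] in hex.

In OFB with a reused IV, both messages share the same keystream S_i, so C_i ⊕ C'_i = P_i ⊕ P'_i and thus P'_i = P_i ⊕ C_i ⊕ C'_i.
P'[0]: 0x0C ⊕ 0xF9 ⊕ 0x1F = 0xEA.
P'[1]: 0x80 ⊕ 0xDF ⊕ 0xA3 = 0xFC.
P'[2]: 0xED ⊕ 0x24 ⊕ 0xD5 = 0x1C.
P'[3]: 0x76 ⊕ 0x45 ⊕ 0xED = 0xDE.

P'[0] = 0xEA, P'[1] = 0xFC, P'[2] = 0x1C, P'[3] = 0xDE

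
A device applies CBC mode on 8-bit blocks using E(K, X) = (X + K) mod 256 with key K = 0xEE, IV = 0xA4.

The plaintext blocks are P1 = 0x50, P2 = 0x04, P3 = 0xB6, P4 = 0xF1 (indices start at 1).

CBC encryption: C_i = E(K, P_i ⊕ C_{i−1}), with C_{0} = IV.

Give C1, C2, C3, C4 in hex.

C1: P1 ⊕ 0xA4 = 0xF4; E(K, 0xF4) = 0xE2.
C2: P2 ⊕ 0xE2 = 0xE6; E(K, 0xE6) = 0xD4.
C3: P3 ⊕ 0xD4 = 0x62; E(K, 0x62) = 0x50.
C4: P4 ⊕ 0x50 = 0xA1; E(K, 0xA1) = 0x8F.

C1 = 0xE2, C2 = 0xD4, C3 = 0x50, C4 = 0x8F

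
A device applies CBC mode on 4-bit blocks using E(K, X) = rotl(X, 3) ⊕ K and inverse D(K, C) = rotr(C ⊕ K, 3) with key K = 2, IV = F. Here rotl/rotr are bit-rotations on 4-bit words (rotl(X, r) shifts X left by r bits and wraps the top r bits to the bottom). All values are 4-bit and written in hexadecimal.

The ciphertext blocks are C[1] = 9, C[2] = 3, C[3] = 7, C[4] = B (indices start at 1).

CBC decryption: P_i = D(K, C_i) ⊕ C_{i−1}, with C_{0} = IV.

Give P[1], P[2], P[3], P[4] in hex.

P[1] = 8, P[2] = B, P[3] = 9, P[4] = 4

P[1]: D(K, 9) = 7; 7 ⊕ F = 8.
P[2]: D(K, 3) = 2; 2 ⊕ 9 = B.
P[3]: D(K, 7) = A; A ⊕ 3 = 9.
P[4]: D(K, B) = 3; 3 ⊕ 7 = 4.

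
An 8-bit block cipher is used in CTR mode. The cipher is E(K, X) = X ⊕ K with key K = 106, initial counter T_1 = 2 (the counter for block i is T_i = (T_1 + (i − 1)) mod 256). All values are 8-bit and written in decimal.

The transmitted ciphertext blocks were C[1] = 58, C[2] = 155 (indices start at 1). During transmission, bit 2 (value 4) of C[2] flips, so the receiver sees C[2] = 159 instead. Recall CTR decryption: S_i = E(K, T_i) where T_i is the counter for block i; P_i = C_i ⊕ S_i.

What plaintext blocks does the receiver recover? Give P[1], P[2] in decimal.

P[1] = 82, P[2] = 246

Only C[2] changed, to 159. In CTR, a change in C_i flips the same bit in P_i only; the keystream is unaffected. Decrypting the received ciphertext:
P[1]: T = 2, S = E(K, T) = 104; 58 ⊕ 104 = 82.
P[2]: T = 3, S = E(K, T) = 105; 159 ⊕ 105 = 246.
Blocks that differ from the original plaintext: P[2].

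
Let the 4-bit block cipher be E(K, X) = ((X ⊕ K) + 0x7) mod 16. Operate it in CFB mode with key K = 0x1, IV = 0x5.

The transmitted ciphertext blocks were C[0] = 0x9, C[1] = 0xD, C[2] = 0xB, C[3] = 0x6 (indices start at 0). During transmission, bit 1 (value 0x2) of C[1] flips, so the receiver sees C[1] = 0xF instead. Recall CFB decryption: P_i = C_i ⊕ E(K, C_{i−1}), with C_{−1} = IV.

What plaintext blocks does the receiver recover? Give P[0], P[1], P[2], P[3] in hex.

Only C[1] changed, to 0xF. In CFB, a change in C_i flips the same bit in P_i and garbles P_{i+1}. Decrypting the received ciphertext:
P[0]: E(K, 0x5) = 0xB; 0x9 ⊕ 0xB = 0x2.
P[1]: E(K, 0x9) = 0xF; 0xF ⊕ 0xF = 0x0.
P[2]: E(K, 0xF) = 0x5; 0xB ⊕ 0x5 = 0xE.
P[3]: E(K, 0xB) = 0x1; 0x6 ⊕ 0x1 = 0x7.
Blocks that differ from the original plaintext: P[1], P[2].

P[0] = 0x2, P[1] = 0x0, P[2] = 0xE, P[3] = 0x7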